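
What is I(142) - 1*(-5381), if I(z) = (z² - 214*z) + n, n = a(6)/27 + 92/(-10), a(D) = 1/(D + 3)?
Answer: -5895418/1215 ≈ -4852.2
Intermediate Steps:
a(D) = 1/(3 + D)
n = -11173/1215 (n = 1/((3 + 6)*27) + 92/(-10) = (1/27)/9 + 92*(-⅒) = (⅑)*(1/27) - 46/5 = 1/243 - 46/5 = -11173/1215 ≈ -9.1959)
I(z) = -11173/1215 + z² - 214*z (I(z) = (z² - 214*z) - 11173/1215 = -11173/1215 + z² - 214*z)
I(142) - 1*(-5381) = (-11173/1215 + 142² - 214*142) - 1*(-5381) = (-11173/1215 + 20164 - 30388) + 5381 = -12433333/1215 + 5381 = -5895418/1215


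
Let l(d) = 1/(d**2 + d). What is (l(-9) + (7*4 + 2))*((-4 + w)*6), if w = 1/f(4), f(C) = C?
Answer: -10805/16 ≈ -675.31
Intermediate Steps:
l(d) = 1/(d + d**2)
w = 1/4 ≈ 0.25000
(l(-9) + (7*4 + 2))*((-4 + w)*6) = (1/((-9)*(1 - 9)) + (7*4 + 2))*((-4 + 1/4)*6) = (-1/9/(-8) + (28 + 2))*(-15/4*6) = (-1/9*(-1/8) + 30)*(-45/2) = (1/72 + 30)*(-45/2) = (2161/72)*(-45/2) = -10805/16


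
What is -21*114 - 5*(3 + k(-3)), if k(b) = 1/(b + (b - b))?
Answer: -7222/3 ≈ -2407.3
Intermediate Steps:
k(b) = 1/b (k(b) = 1/(b + 0) = 1/b)
-21*114 - 5*(3 + k(-3)) = -21*114 - 5*(3 + 1/(-3)) = -2394 - 5*(3 - ⅓) = -2394 - 5*8/3 = -2394 - 40/3 = -7222/3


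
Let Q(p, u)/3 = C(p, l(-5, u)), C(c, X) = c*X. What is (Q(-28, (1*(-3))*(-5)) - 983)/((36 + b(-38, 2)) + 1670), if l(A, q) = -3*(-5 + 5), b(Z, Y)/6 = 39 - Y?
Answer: -983/1928 ≈ -0.50985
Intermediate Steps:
b(Z, Y) = 234 - 6*Y (b(Z, Y) = 6*(39 - Y) = 234 - 6*Y)
l(A, q) = 0 (l(A, q) = -3*0 = 0)
C(c, X) = X*c
Q(p, u) = 0 (Q(p, u) = 3*(0*p) = 3*0 = 0)
(Q(-28, (1*(-3))*(-5)) - 983)/((36 + b(-38, 2)) + 1670) = (0 - 983)/((36 + (234 - 6*2)) + 1670) = -983/((36 + (234 - 12)) + 1670) = -983/((36 + 222) + 1670) = -983/(258 + 1670) = -983/1928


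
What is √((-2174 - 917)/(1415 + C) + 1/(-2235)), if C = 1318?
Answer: I*√521171247890/678695 ≈ 1.0637*I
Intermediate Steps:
√((-2174 - 917)/(1415 + C) + 1/(-2235)) = √((-2174 - 917)/(1415 + 1318) + 1/(-2235)) = √(-3091/2733 - 1/2235) = √(-767902/678695) = I*√521171247890/678695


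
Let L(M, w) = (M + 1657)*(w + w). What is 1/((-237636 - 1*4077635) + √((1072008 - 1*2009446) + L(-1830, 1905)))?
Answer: -4315271/18621565400009 - 2*I*√399142/18621565400009 ≈ -2.3174e-7 - 6.7854e-11*I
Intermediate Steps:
L(M, w) = 2*w*(1657 + M) (L(M, w) = (1657 + M)*(2*w) = 2*w*(1657 + M))
1/((-237636 - 1*4077635) + √((1072008 - 1*2009446) + L(-1830, 1905))) = 1/((-237636 - 1*4077635) + √((1072008 - 1*2009446) + 2*1905*(1657 - 1830))) = 1/((-237636 - 4077635) + √((1072008 - 2009446) + 2*1905*(-173))) = 1/(-4315271 + √(-937438 - 659130)) = 1/(-4315271 + √(-1596568)) = 1/(-4315271 + 2*I*√399142)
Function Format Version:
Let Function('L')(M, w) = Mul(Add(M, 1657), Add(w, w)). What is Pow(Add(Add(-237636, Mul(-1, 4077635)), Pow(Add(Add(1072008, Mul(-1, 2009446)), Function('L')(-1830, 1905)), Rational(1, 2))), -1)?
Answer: Add(Rational(-4315271, 18621565400009), Mul(Rational(-2, 18621565400009), I, Pow(399142, Rational(1, 2)))) ≈ Add(-2.3174e-7, Mul(-6.7854e-11, I))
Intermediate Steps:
Function('L')(M, w) = Mul(2, w, Add(1657, M)) (Function('L')(M, w) = Mul(Add(1657, M), Mul(2, w)) = Mul(2, w, Add(1657, M)))
Pow(Add(Add(-237636, Mul(-1, 4077635)), Pow(Add(Add(1072008, Mul(-1, 2009446)), Function('L')(-1830, 1905)), Rational(1, 2))), -1) = Pow(Add(Add(-237636, Mul(-1, 4077635)), Pow(Add(Add(1072008, Mul(-1, 2009446)), Mul(2, 1905, Add(1657, -1830))), Rational(1, 2))), -1) = Pow(Add(Add(-237636, -4077635), Pow(Add(Add(1072008, -2009446), Mul(2, 1905, -173)), Rational(1, 2))), -1) = Pow(Add(-4315271, Pow(Add(-937438, -659130), Rational(1, 2))), -1) = Pow(Add(-4315271, Pow(-1596568, Rational(1, 2))), -1) = Pow(Add(-4315271, Mul(2, I, Pow(399142, Rational(1, 2)))), -1)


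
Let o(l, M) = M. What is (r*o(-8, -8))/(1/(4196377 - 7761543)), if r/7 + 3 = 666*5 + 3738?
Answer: 1410522276240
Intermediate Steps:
r = 49455 (r = -21 + 7*(666*5 + 3738) = -21 + 7*(3330 + 3738) = -21 + 7*7068 = -21 + 49476 = 49455)
(r*o(-8, -8))/(1/(4196377 - 7761543)) = (49455*(-8))/(1/(4196377 - 7761543)) = -395640/(1/(-3565166)) = -395640/(-1/3565166) = -395640*(-3565166) = 1410522276240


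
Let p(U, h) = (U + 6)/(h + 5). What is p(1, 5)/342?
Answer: 7/3420 ≈ 0.0020468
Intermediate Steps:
p(U, h) = (6 + U)/(5 + h)
p(1, 5)/342 = ((6 + 1)/(5 + 5))/342 = (7/10)*(1/342) = 7/3420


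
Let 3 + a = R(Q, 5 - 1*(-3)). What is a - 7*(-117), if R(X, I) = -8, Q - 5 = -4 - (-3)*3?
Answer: 808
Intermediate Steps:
Q = 10 (Q = 5 + (-4 - (-3)*3) = 5 + (-4 - 1*(-9)) = 5 + (-4 + 9) = 5 + 5 = 10)
a = -11 (a = -3 - 8 = -11)
a - 7*(-117) = -11 - 7*(-117) = -11 + 819 = 808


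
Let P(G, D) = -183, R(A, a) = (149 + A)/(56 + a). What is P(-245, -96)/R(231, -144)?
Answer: 4026/95 ≈ 42.379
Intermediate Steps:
R(A, a) = (149 + A)/(56 + a)
P(-245, -96)/R(231, -144) = -183*(56 - 144)/(149 + 231) = -183/(380/(-88)) = -183/((-1/88*380)) = -183/(-95/22) = -183*(-22/95) = 4026/95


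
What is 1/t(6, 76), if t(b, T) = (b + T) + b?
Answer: 1/88 ≈ 0.011364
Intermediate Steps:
t(b, T) = T + 2*b (t(b, T) = (T + b) + b = T + 2*b)
1/t(6, 76) = 1/(76 + 2*6) = 1/(76 + 12) = 1/88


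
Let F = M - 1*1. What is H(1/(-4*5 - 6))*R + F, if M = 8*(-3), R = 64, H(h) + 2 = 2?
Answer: -25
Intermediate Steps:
H(h) = 0 (H(h) = -2 + 2 = 0)
M = -24
F = -25 (F = -24 - 1*1 = -24 - 1 = -25)
H(1/(-4*5 - 6))*R + F = 0*64 - 25 = 0 - 25 = -25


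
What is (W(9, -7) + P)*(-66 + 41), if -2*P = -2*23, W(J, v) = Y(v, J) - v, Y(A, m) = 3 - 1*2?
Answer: -775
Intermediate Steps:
Y(A, m) = 1 (Y(A, m) = 3 - 2 = 1)
W(J, v) = 1 - v
P = 23 (P = -(-1)*23 = -½*(-46) = 23)
(W(9, -7) + P)*(-66 + 41) = ((1 - 1*(-7)) + 23)*(-66 + 41) = ((1 + 7) + 23)*(-25) = (8 + 23)*(-25) = 31*(-25) = -775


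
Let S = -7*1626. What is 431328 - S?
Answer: 442710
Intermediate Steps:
S = -11382
431328 - S = 431328 - 1*(-11382) = 431328 + 11382 = 442710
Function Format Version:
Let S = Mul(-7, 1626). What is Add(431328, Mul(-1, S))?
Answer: 442710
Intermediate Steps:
S = -11382
Add(431328, Mul(-1, S)) = Add(431328, Mul(-1, -11382)) = Add(431328, 11382) = 442710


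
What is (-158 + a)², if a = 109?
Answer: 2401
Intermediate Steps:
(-158 + a)² = (-158 + 109)² = (-49)² = 2401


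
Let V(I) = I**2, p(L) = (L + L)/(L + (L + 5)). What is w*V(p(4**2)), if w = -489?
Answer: -500736/1369 ≈ -365.77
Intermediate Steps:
p(L) = 2*L/(5 + 2*L) (p(L) = (2*L)/(L + (5 + L)) = (2*L)/(5 + 2*L) = 2*L/(5 + 2*L))
w*V(p(4**2)) = -489*1024/(5 + 2*4**2)**2 = -489*1024/(5 + 2*16)**2 = -489*1024/(5 + 32)**2 = -489*(2*16/37)**2 = -489*(2*16*(1/37))**2 = -489*(32/37)**2 = -489*1024/1369 = -500736/1369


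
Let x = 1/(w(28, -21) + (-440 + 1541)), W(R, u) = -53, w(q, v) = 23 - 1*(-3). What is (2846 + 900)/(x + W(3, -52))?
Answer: -2110871/29865 ≈ -70.680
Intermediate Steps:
w(q, v) = 26 (w(q, v) = 23 + 3 = 26)
x = 1/1127 (x = 1/(26 + (-440 + 1541)) = 1/(26 + 1101) = 1/1127 ≈ 0.00088731)
(2846 + 900)/(x + W(3, -52)) = (2846 + 900)/(1/1127 - 53) = 3746/(-59730/1127) = 3746*(-1127/59730) = -2110871/29865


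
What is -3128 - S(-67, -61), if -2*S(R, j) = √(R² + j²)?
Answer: -3128 + √8210/2 ≈ -3082.7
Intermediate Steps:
S(R, j) = -√(R² + j²)/2
-3128 - S(-67, -61) = -3128 - (-1)*√((-67)² + (-61)²)/2 = -3128 - (-1)*√(4489 + 3721)/2 = -3128 - (-1)*√8210/2 = -3128 + √8210/2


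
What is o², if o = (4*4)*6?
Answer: 9216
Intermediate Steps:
o = 96 (o = 16*6 = 96)
o² = 96² = 9216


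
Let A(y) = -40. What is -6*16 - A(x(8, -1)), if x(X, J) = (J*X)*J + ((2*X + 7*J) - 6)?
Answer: -56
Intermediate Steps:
x(X, J) = -6 + 2*X + 7*J + X*J**2 (x(X, J) = X*J**2 + (-6 + 2*X + 7*J) = -6 + 2*X + 7*J + X*J**2)
-6*16 - A(x(8, -1)) = -6*16 - 1*(-40) = -96 + 40 = -56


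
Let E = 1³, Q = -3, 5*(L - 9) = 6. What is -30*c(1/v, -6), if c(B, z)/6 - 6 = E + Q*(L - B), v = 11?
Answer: 46188/11 ≈ 4198.9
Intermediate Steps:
L = 51/5 (L = 9 + (⅕)*6 = 9 + 6/5 = 51/5 ≈ 10.200)
E = 1
c(B, z) = -708/5 + 18*B (c(B, z) = 36 + 6*(1 - 3*(51/5 - B)) = 36 + 6*(1 + (-153/5 + 3*B)) = 36 + 6*(-148/5 + 3*B) = 36 + (-888/5 + 18*B) = -708/5 + 18*B)
-30*c(1/v, -6) = -30*(-708/5 + 18/11) = -30*(-7698/55) = 46188/11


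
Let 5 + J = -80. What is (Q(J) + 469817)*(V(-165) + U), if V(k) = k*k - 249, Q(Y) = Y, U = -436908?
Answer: -192558178224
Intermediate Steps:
J = -85 (J = -5 - 80 = -85)
V(k) = -249 + k² (V(k) = k² - 249 = -249 + k²)
(Q(J) + 469817)*(V(-165) + U) = (-85 + 469817)*((-249 + (-165)²) - 436908) = 469732*((-249 + 27225) - 436908) = 469732*(26976 - 436908) = 469732*(-409932) = -192558178224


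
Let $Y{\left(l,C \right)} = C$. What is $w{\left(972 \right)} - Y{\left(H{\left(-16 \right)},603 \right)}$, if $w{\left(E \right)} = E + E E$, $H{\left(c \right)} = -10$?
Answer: $945153$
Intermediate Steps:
$w{\left(E \right)} = E + E^{2}$
$w{\left(972 \right)} - Y{\left(H{\left(-16 \right)},603 \right)} = 972 \left(1 + 972\right) - 603 = 972 \cdot 973 - 603 = 945756 - 603 = 945153$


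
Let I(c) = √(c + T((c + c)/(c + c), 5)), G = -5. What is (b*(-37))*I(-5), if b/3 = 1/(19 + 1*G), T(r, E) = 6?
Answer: -111/14 ≈ -7.9286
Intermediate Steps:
b = 3/14 (b = 3/(19 + 1*(-5)) = 3/(19 - 5) = 3/14 ≈ 0.21429)
I(c) = √(6 + c) (I(c) = √(c + 6) = √(6 + c))
(b*(-37))*I(-5) = ((3/14)*(-37))*√(6 - 5) = -111*√1/14 = -111/14*1 = -111/14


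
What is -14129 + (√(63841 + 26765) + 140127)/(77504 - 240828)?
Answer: -2307744923/163324 - √90606/163324 ≈ -14130.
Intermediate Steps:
-14129 + (√(63841 + 26765) + 140127)/(77504 - 240828) = -14129 + (√90606 + 140127)/(-163324) = -14129 + (140127 + √90606)*(-1/163324) = -14129 + (-140127/163324 - √90606/163324) = -2307744923/163324 - √90606/163324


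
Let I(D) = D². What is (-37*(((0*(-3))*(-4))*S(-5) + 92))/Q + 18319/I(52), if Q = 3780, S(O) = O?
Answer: 15010351/2555280 ≈ 5.8743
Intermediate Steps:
(-37*(((0*(-3))*(-4))*S(-5) + 92))/Q + 18319/I(52) = -37*(((0*(-3))*(-4))*(-5) + 92)/3780 + 18319/(52²) = -37*((0*(-4))*(-5) + 92)*(1/3780) + 18319/2704 = -37*(0*(-5) + 92)*(1/3780) + 18319*(1/2704) = -37*(0 + 92)*(1/3780) + 18319/2704 = -37*92*(1/3780) + 18319/2704 = -3404*1/3780 + 18319/2704 = -851/945 + 18319/2704 = 15010351/2555280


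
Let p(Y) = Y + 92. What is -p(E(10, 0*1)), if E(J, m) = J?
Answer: -102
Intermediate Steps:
p(Y) = 92 + Y
-p(E(10, 0*1)) = -(92 + 10) = -1*102 = -102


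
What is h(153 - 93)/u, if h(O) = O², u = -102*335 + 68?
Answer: -1800/17051 ≈ -0.10557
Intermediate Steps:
u = -34102 (u = -34170 + 68 = -34102)
h(153 - 93)/u = (153 - 93)²/(-34102) = 60²*(-1/34102) = 3600*(-1/34102) = -1800/17051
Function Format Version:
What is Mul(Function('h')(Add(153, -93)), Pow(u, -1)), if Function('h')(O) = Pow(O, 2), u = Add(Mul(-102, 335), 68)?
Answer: Rational(-1800, 17051) ≈ -0.10557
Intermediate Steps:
u = -34102 (u = Add(-34170, 68) = -34102)
Mul(Function('h')(Add(153, -93)), Pow(u, -1)) = Mul(Pow(Add(153, -93), 2), Pow(-34102, -1)) = Mul(Pow(60, 2), Rational(-1, 34102)) = Mul(3600, Rational(-1, 34102)) = Rational(-1800, 17051)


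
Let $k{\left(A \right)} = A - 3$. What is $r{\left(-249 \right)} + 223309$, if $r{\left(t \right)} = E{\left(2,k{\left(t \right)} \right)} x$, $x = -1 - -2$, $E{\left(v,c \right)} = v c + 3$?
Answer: $222808$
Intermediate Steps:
$k{\left(A \right)} = -3 + A$
$E{\left(v,c \right)} = 3 + c v$ ($E{\left(v,c \right)} = c v + 3 = 3 + c v$)
$x = 1$ ($x = -1 + 2 = 1$)
$r{\left(t \right)} = -3 + 2 t$ ($r{\left(t \right)} = \left(3 + \left(-3 + t\right) 2\right) 1 = \left(3 + \left(-6 + 2 t\right)\right) 1 = \left(-3 + 2 t\right) 1 = -3 + 2 t$)
$r{\left(-249 \right)} + 223309 = \left(-3 + 2 \left(-249\right)\right) + 223309 = \left(-3 - 498\right) + 223309 = -501 + 223309 = 222808$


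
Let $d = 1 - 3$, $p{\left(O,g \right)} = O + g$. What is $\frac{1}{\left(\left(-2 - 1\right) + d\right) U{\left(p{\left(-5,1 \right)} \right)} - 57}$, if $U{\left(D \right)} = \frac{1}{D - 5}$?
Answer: $- \frac{9}{508} \approx -0.017717$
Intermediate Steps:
$d = -2$ ($d = 1 - 3 = -2$)
$U{\left(D \right)} = \frac{1}{-5 + D}$
$\frac{1}{\left(\left(-2 - 1\right) + d\right) U{\left(p{\left(-5,1 \right)} \right)} - 57} = \frac{1}{\frac{\left(-2 - 1\right) - 2}{-5 + \left(-5 + 1\right)} - 57} = \frac{1}{\frac{-3 - 2}{-5 - 4} - 57} = \frac{1}{- \frac{5}{-9} - 57} = \frac{1}{\left(-5\right) \left(- \frac{1}{9}\right) - 57} = \frac{1}{\frac{5}{9} - 57} = \frac{1}{- \frac{508}{9}} = - \frac{9}{508}$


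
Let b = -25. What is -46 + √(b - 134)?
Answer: -46 + I*√159 ≈ -46.0 + 12.61*I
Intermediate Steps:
-46 + √(b - 134) = -46 + √(-25 - 134) = -46 + √(-159) = -46 + I*√159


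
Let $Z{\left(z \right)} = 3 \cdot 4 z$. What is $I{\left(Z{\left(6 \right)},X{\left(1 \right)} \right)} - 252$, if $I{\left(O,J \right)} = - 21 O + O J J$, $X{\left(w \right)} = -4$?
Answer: $-612$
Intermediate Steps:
$Z{\left(z \right)} = 12 z$
$I{\left(O,J \right)} = - 21 O + O J^{2}$ ($I{\left(O,J \right)} = - 21 O + J O J = - 21 O + O J^{2}$)
$I{\left(Z{\left(6 \right)},X{\left(1 \right)} \right)} - 252 = 12 \cdot 6 \left(-21 + \left(-4\right)^{2}\right) - 252 = 72 \left(-21 + 16\right) - 252 = 72 \left(-5\right) - 252 = -360 - 252 = -612$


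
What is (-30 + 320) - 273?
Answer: 17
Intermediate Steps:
(-30 + 320) - 273 = 290 - 273 = 17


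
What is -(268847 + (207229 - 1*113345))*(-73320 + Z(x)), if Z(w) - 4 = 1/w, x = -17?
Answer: 452098124663/17 ≈ 2.6594e+10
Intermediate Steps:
Z(w) = 4 + 1/w
-(268847 + (207229 - 1*113345))*(-73320 + Z(x)) = -(268847 + (207229 - 1*113345))*(-73320 + (4 + 1/(-17))) = -(268847 + (207229 - 113345))*(-73320 + (4 - 1/17)) = -(268847 + 93884)*(-73320 + 67/17) = -362731*(-1246373)/17 = -1*(-452098124663/17) = 452098124663/17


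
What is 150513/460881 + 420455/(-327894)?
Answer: -764166197/799577326 ≈ -0.95571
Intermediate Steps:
150513/460881 + 420455/(-327894) = 150513*(1/460881) + 420455*(-1/327894) = 50171/153627 - 60065/46842 = -764166197/799577326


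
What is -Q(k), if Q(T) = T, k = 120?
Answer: -120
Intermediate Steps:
-Q(k) = -1*120 = -120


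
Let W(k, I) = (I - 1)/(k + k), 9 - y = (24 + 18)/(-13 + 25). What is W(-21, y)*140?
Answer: -15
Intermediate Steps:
y = 11/2 (y = 9 - (24 + 18)/(-13 + 25) = 9 - 42/12 = 9 - 1*7/2 = 9 - 7/2 = 11/2 ≈ 5.5000)
W(k, I) = (-1 + I)/(2*k) (W(k, I) = (-1 + I)/((2*k)) = (-1 + I)*(1/(2*k)) = (-1 + I)/(2*k))
W(-21, y)*140 = ((1/2)*(-1 + 11/2)/(-21))*140 = ((1/2)*(-1/21)*(9/2))*140 = -3/28*140 = -15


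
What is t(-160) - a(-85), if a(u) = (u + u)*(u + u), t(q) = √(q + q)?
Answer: -28900 + 8*I*√5 ≈ -28900.0 + 17.889*I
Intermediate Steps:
t(q) = √2*√q (t(q) = √(2*q) = √2*√q)
a(u) = 4*u² (a(u) = (2*u)*(2*u) = 4*u²)
t(-160) - a(-85) = √2*√(-160) - 4*(-85)² = √2*(4*I*√10) - 4*7225 = 8*I*√5 - 1*28900 = 8*I*√5 - 28900 = -28900 + 8*I*√5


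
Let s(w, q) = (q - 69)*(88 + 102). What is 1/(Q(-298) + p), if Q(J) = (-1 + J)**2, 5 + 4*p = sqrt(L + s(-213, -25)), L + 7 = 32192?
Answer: 357599/31969257619 - 5*sqrt(573)/31969257619 ≈ 1.1182e-5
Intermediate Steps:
L = 32185 (L = -7 + 32192 = 32185)
s(w, q) = -13110 + 190*q (s(w, q) = (-69 + q)*190 = -13110 + 190*q)
p = -5/4 + 5*sqrt(573)/4 (p = -5/4 + sqrt(32185 + (-13110 + 190*(-25)))/4 = -5/4 + sqrt(32185 + (-13110 - 4750))/4 = -5/4 + sqrt(32185 - 17860)/4 = -5/4 + sqrt(14325)/4 = -5/4 + (5*sqrt(573))/4 = -5/4 + 5*sqrt(573)/4 ≈ 28.672)
1/(Q(-298) + p) = 1/((-1 - 298)**2 + (-5/4 + 5*sqrt(573)/4)) = 1/((-299)**2 + (-5/4 + 5*sqrt(573)/4)) = 1/(89401 + (-5/4 + 5*sqrt(573)/4)) = 1/(357599/4 + 5*sqrt(573)/4)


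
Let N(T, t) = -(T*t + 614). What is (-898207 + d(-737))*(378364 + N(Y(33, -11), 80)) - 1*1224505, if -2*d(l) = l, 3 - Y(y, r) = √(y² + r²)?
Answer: -338944236640 - 790097880*√10 ≈ -3.4144e+11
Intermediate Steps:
Y(y, r) = 3 - √(r² + y²) (Y(y, r) = 3 - √(y² + r²) = 3 - √(r² + y²))
d(l) = -l/2
N(T, t) = -614 - T*t (N(T, t) = -(614 + T*t) = -614 - T*t)
(-898207 + d(-737))*(378364 + N(Y(33, -11), 80)) - 1*1224505 = (-898207 - ½*(-737))*(378364 + (-614 - 1*(3 - √((-11)² + 33²))*80)) - 1*1224505 = (-898207 + 737/2)*(378364 + (-614 - 1*(3 - √(121 + 1089))*80)) - 1224505 = -1795677*(378364 + (-614 - 1*(3 - √1210)*80))/2 - 1224505 = -1795677*(378364 + (-614 - 1*(3 - 11*√10)*80))/2 - 1224505 = -1795677*(378364 + (-614 + (-240 + 880*√10)))/2 - 1224505 = -1795677*(378364 + (-854 + 880*√10))/2 - 1224505 = -1795677*(377510 + 880*√10)/2 - 1224505 = (-338943012135 - 790097880*√10) - 1224505 = -338944236640 - 790097880*√10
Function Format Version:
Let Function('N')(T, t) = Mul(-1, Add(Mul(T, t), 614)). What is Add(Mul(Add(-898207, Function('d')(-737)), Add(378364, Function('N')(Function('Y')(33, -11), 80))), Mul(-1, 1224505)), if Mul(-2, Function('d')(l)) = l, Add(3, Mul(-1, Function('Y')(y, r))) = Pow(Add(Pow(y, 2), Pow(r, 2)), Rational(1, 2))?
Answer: Add(-338944236640, Mul(-790097880, Pow(10, Rational(1, 2)))) ≈ -3.4144e+11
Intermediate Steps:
Function('Y')(y, r) = Add(3, Mul(-1, Pow(Add(Pow(r, 2), Pow(y, 2)), Rational(1, 2)))) (Function('Y')(y, r) = Add(3, Mul(-1, Pow(Add(Pow(y, 2), Pow(r, 2)), Rational(1, 2)))) = Add(3, Mul(-1, Pow(Add(Pow(r, 2), Pow(y, 2)), Rational(1, 2)))))
Function('d')(l) = Mul(Rational(-1, 2), l)
Function('N')(T, t) = Add(-614, Mul(-1, T, t)) (Function('N')(T, t) = Mul(-1, Add(614, Mul(T, t))) = Add(-614, Mul(-1, T, t)))
Add(Mul(Add(-898207, Function('d')(-737)), Add(378364, Function('N')(Function('Y')(33, -11), 80))), Mul(-1, 1224505)) = Add(Mul(Add(-898207, Mul(Rational(-1, 2), -737)), Add(378364, Add(-614, Mul(-1, Add(3, Mul(-1, Pow(Add(Pow(-11, 2), Pow(33, 2)), Rational(1, 2)))), 80)))), Mul(-1, 1224505)) = Add(Mul(Add(-898207, Rational(737, 2)), Add(378364, Add(-614, Mul(-1, Add(3, Mul(-1, Pow(Add(121, 1089), Rational(1, 2)))), 80)))), -1224505) = Add(Mul(Rational(-1795677, 2), Add(378364, Add(-614, Mul(-1, Add(3, Mul(-1, Pow(1210, Rational(1, 2)))), 80)))), -1224505) = Add(Mul(Rational(-1795677, 2), Add(378364, Add(-614, Mul(-1, Add(3, Mul(-1, Mul(11, Pow(10, Rational(1, 2))))), 80)))), -1224505) = Add(Mul(Rational(-1795677, 2), Add(378364, Add(-614, Mul(-1, Add(3, Mul(-11, Pow(10, Rational(1, 2)))), 80)))), -1224505) = Add(Mul(Rational(-1795677, 2), Add(378364, Add(-614, Add(-240, Mul(880, Pow(10, Rational(1, 2))))))), -1224505) = Add(Mul(Rational(-1795677, 2), Add(378364, Add(-854, Mul(880, Pow(10, Rational(1, 2)))))), -1224505) = Add(Mul(Rational(-1795677, 2), Add(377510, Mul(880, Pow(10, Rational(1, 2))))), -1224505) = Add(Add(-338943012135, Mul(-790097880, Pow(10, Rational(1, 2)))), -1224505) = Add(-338944236640, Mul(-790097880, Pow(10, Rational(1, 2))))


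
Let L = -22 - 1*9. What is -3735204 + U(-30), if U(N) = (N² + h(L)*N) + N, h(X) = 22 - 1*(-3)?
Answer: -3735084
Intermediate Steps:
L = -31 (L = -22 - 9 = -31)
h(X) = 25 (h(X) = 22 + 3 = 25)
U(N) = N² + 26*N (U(N) = (N² + 25*N) + N = N² + 26*N)
-3735204 + U(-30) = -3735204 - 30*(26 - 30) = -3735204 - 30*(-4) = -3735204 + 120 = -3735084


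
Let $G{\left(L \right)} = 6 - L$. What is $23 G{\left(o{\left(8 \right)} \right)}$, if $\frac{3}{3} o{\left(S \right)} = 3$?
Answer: $69$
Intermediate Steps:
$o{\left(S \right)} = 3$
$23 G{\left(o{\left(8 \right)} \right)} = 23 \left(6 - 3\right) = 23 \cdot 3 = 69$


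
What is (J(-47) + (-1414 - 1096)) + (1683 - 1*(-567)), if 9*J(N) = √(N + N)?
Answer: -260 + I*√94/9 ≈ -260.0 + 1.0773*I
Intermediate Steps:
J(N) = √2*√N/9 (J(N) = √(N + N)/9 = √(2*N)/9 = (√2*√N)/9 = √2*√N/9)
(J(-47) + (-1414 - 1096)) + (1683 - 1*(-567)) = (√2*√(-47)/9 + (-1414 - 1096)) + (1683 - 1*(-567)) = (√2*(I*√47)/9 - 2510) + (1683 + 567) = (I*√94/9 - 2510) + 2250 = (-2510 + I*√94/9) + 2250 = -260 + I*√94/9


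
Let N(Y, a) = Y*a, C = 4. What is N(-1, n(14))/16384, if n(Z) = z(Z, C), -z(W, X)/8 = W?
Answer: 7/1024 ≈ 0.0068359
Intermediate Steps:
z(W, X) = -8*W
n(Z) = -8*Z
N(-1, n(14))/16384 = -(-8)*14/16384 = -1*(-112)*(1/16384) = 112*(1/16384) = 7/1024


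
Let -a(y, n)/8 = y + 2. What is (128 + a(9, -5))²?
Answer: 1600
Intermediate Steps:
a(y, n) = -16 - 8*y (a(y, n) = -8*(y + 2) = -8*(2 + y) = -16 - 8*y)
(128 + a(9, -5))² = (128 + (-16 - 8*9))² = (128 + (-16 - 72))² = (128 - 88)² = 40² = 1600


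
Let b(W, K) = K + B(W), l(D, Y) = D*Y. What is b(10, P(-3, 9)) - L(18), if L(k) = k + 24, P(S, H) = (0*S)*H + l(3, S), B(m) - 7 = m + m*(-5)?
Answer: -84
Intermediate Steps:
B(m) = 7 - 4*m (B(m) = 7 + (m + m*(-5)) = 7 + (m - 5*m) = 7 - 4*m)
P(S, H) = 3*S (P(S, H) = (0*S)*H + 3*S = 0*H + 3*S = 0 + 3*S = 3*S)
L(k) = 24 + k
b(W, K) = 7 + K - 4*W (b(W, K) = K + (7 - 4*W) = 7 + K - 4*W)
b(10, P(-3, 9)) - L(18) = (7 + 3*(-3) - 4*10) - (24 + 18) = (7 - 9 - 40) - 1*42 = -42 - 42 = -84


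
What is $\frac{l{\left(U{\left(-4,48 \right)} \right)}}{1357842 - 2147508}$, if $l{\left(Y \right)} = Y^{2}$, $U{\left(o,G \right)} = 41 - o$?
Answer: $- \frac{675}{263222} \approx -0.0025644$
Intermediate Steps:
$\frac{l{\left(U{\left(-4,48 \right)} \right)}}{1357842 - 2147508} = \frac{\left(41 - -4\right)^{2}}{1357842 - 2147508} = \frac{\left(41 + 4\right)^{2}}{1357842 - 2147508} = \frac{45^{2}}{-789666} = 2025 \left(- \frac{1}{789666}\right) = - \frac{675}{263222}$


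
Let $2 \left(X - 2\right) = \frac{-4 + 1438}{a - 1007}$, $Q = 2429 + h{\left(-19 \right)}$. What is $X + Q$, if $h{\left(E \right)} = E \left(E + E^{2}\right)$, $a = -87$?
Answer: $- \frac{4450015}{1094} \approx -4067.7$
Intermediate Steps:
$Q = -4069$ ($Q = 2429 + \left(-19\right)^{2} \left(1 - 19\right) = 2429 + 361 \left(-18\right) = 2429 - 6498 = -4069$)
$X = \frac{1471}{1094}$ ($X = 2 + \frac{\left(-4 + 1438\right) \frac{1}{-87 - 1007}}{2} = 2 + \frac{1434 \frac{1}{-87 - 1007}}{2} = 2 + \frac{1434 \frac{1}{-1094}}{2} = 2 + \frac{1434 \left(- \frac{1}{1094}\right)}{2} = 2 + \frac{1}{2} \left(- \frac{717}{547}\right) = 2 - \frac{717}{1094} = \frac{1471}{1094} \approx 1.3446$)
$X + Q = \frac{1471}{1094} - 4069 = - \frac{4450015}{1094}$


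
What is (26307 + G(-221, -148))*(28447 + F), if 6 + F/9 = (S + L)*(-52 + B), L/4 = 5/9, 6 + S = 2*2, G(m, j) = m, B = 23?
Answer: 739146810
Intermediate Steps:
S = -2 (S = -6 + 2*2 = -6 + 4 = -2)
L = 20/9 (L = 4*(5/9) = 20/9 ≈ 2.2222)
F = -112 (F = -54 + 9*((-2 + 20/9)*(-52 + 23)) = -54 + 9*((2/9)*(-29)) = -54 + 9*(-58/9) = -54 - 58 = -112)
(26307 + G(-221, -148))*(28447 + F) = (26307 - 221)*(28447 - 112) = 26086*28335 = 739146810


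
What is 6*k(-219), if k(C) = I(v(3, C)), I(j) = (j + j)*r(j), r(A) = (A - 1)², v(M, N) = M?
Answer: 144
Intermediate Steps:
r(A) = (-1 + A)²
I(j) = 2*j*(-1 + j)² (I(j) = (j + j)*(-1 + j)² = (2*j)*(-1 + j)² = 2*j*(-1 + j)²)
k(C) = 24 (k(C) = 2*3*(-1 + 3)² = 2*3*2² = 2*3*4 = 24)
6*k(-219) = 6*24 = 144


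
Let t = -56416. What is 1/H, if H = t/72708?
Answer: -18177/14104 ≈ -1.2888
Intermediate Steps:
H = -14104/18177 (H = -56416/72708 = -56416*1/72708 = -14104/18177 ≈ -0.77593)
1/H = 1/(-14104/18177) = -18177/14104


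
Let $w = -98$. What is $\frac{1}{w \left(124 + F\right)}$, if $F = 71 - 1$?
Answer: $- \frac{1}{19012} \approx -5.2598 \cdot 10^{-5}$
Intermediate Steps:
$F = 70$ ($F = 71 - 1 = 70$)
$\frac{1}{w \left(124 + F\right)} = \frac{1}{\left(-98\right) \left(124 + 70\right)} = \frac{1}{\left(-98\right) 194} = \frac{1}{-19012} = - \frac{1}{19012}$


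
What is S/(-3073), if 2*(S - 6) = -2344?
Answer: 1166/3073 ≈ 0.37943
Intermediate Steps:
S = -1166 (S = 6 + (1/2)*(-2344) = 6 - 1172 = -1166)
S/(-3073) = -1166/(-3073) = -1166*(-1/3073) = 1166/3073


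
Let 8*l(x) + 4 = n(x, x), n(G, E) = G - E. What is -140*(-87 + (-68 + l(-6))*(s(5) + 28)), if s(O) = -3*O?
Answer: 136850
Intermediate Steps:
l(x) = -½ (l(x) = -½ + (x - x)/8 = -½ + (⅛)*0 = -½ + 0 = -½)
-140*(-87 + (-68 + l(-6))*(s(5) + 28)) = -140*(-87 + (-68 - ½)*(-3*5 + 28)) = -140*(-87 - 137*(-15 + 28)/2) = -140*(-87 - 137/2*13) = -140*(-87 - 1781/2) = -140*(-1955/2) = 136850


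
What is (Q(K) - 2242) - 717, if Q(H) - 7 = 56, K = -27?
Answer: -2896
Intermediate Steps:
Q(H) = 63 (Q(H) = 7 + 56 = 63)
(Q(K) - 2242) - 717 = (63 - 2242) - 717 = -2179 - 717 = -2896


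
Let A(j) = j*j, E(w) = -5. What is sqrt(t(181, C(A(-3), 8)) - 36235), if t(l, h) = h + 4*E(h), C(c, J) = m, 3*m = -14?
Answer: 11*I*sqrt(2697)/3 ≈ 190.42*I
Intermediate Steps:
A(j) = j**2
m = -14/3 (m = (1/3)*(-14) = -14/3 ≈ -4.6667)
C(c, J) = -14/3
t(l, h) = -20 + h (t(l, h) = h + 4*(-5) = h - 20 = -20 + h)
sqrt(t(181, C(A(-3), 8)) - 36235) = sqrt((-20 - 14/3) - 36235) = sqrt(-74/3 - 36235) = sqrt(-108779/3) = 11*I*sqrt(2697)/3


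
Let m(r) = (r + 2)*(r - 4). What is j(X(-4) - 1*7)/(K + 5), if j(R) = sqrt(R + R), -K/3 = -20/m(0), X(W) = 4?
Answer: -2*I*sqrt(6)/5 ≈ -0.9798*I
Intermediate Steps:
m(r) = (-4 + r)*(2 + r) (m(r) = (2 + r)*(-4 + r) = (-4 + r)*(2 + r))
K = -15/2 (K = -(-60)/(-8 + 0**2 - 2*0) = -(-60)/(-8 + 0 + 0) = -(-60)/(-8) = -(-60)*(-1)/8 = -3*5/2 = -15/2 ≈ -7.5000)
j(R) = sqrt(2)*sqrt(R) (j(R) = sqrt(2*R) = sqrt(2)*sqrt(R))
j(X(-4) - 1*7)/(K + 5) = (sqrt(2)*sqrt(4 - 1*7))/(-15/2 + 5) = (sqrt(2)*sqrt(4 - 7))/(-5/2) = -2*sqrt(2)*sqrt(-3)/5 = -2*sqrt(2)*I*sqrt(3)/5 = -2*I*sqrt(6)/5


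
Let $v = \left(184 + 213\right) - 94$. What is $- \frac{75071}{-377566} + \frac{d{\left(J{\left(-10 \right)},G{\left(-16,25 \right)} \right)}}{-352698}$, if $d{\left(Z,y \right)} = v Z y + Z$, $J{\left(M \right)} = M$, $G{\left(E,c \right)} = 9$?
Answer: $\frac{18388696019}{66583386534} \approx 0.27618$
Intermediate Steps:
$v = 303$ ($v = 397 - 94 = 303$)
$d{\left(Z,y \right)} = Z + 303 Z y$ ($d{\left(Z,y \right)} = 303 Z y + Z = Z + 303 Z y$)
$- \frac{75071}{-377566} + \frac{d{\left(J{\left(-10 \right)},G{\left(-16,25 \right)} \right)}}{-352698} = - \frac{75071}{-377566} + \frac{\left(-10\right) \left(1 + 303 \cdot 9\right)}{-352698} = \left(-75071\right) \left(- \frac{1}{377566}\right) + - 10 \left(1 + 2727\right) \left(- \frac{1}{352698}\right) = \frac{75071}{377566} + \left(-10\right) 2728 \left(- \frac{1}{352698}\right) = \frac{75071}{377566} - - \frac{13640}{176349} = \frac{75071}{377566} + \frac{13640}{176349} = \frac{18388696019}{66583386534}$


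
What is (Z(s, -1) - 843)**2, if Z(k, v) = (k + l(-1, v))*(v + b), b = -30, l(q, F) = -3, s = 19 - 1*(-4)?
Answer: 2140369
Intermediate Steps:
s = 23 (s = 19 + 4 = 23)
Z(k, v) = (-30 + v)*(-3 + k) (Z(k, v) = (k - 3)*(v - 30) = (-3 + k)*(-30 + v) = (-30 + v)*(-3 + k))
(Z(s, -1) - 843)**2 = ((90 - 30*23 - 3*(-1) + 23*(-1)) - 843)**2 = ((90 - 690 + 3 - 23) - 843)**2 = (-620 - 843)**2 = (-1463)**2 = 2140369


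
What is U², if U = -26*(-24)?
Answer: 389376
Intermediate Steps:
U = 624
U² = 624² = 389376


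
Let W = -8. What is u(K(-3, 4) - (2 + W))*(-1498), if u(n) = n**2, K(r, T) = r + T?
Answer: -73402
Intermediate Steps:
K(r, T) = T + r
u(K(-3, 4) - (2 + W))*(-1498) = ((4 - 3) - (2 - 8))**2*(-1498) = (1 - 1*(-6))**2*(-1498) = (1 + 6)**2*(-1498) = 7**2*(-1498) = 49*(-1498) = -73402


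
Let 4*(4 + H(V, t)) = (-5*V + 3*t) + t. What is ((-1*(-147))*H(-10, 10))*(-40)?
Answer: -108780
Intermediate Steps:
H(V, t) = -4 + t - 5*V/4 (H(V, t) = -4 + ((-5*V + 3*t) + t)/4 = -4 + (-5*V + 4*t)/4 = -4 + (t - 5*V/4) = -4 + t - 5*V/4)
((-1*(-147))*H(-10, 10))*(-40) = ((-1*(-147))*(-4 + 10 - 5/4*(-10)))*(-40) = (147*(-4 + 10 + 25/2))*(-40) = (147*(37/2))*(-40) = (5439/2)*(-40) = -108780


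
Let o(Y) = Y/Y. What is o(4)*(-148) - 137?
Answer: -285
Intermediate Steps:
o(Y) = 1
o(4)*(-148) - 137 = 1*(-148) - 137 = -148 - 137 = -285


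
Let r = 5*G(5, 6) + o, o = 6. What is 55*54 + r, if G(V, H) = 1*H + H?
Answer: 3036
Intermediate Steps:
G(V, H) = 2*H (G(V, H) = H + H = 2*H)
r = 66 (r = 5*(2*6) + 6 = 5*12 + 6 = 60 + 6 = 66)
55*54 + r = 55*54 + 66 = 2970 + 66 = 3036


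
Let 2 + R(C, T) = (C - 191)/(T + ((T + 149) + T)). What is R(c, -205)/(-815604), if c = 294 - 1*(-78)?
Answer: 371/126690488 ≈ 2.9284e-6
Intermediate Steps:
c = 372 (c = 294 + 78 = 372)
R(C, T) = -2 + (-191 + C)/(149 + 3*T) (R(C, T) = -2 + (C - 191)/(T + ((T + 149) + T)) = -2 + (-191 + C)/(T + ((149 + T) + T)) = -2 + (-191 + C)/(T + (149 + 2*T)) = -2 + (-191 + C)/(149 + 3*T))
R(c, -205)/(-815604) = ((-489 + 372 - 6*(-205))/(149 + 3*(-205)))/(-815604) = ((-489 + 372 + 1230)/(149 - 615))*(-1/815604) = (1113/(-466))*(-1/815604) = -1/466*1113*(-1/815604) = -1113/466*(-1/815604) = 371/126690488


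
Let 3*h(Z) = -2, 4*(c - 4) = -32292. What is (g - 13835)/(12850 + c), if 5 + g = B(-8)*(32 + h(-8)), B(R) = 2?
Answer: -41332/14343 ≈ -2.8817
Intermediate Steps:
c = -8069 (c = 4 + (1/4)*(-32292) = 4 - 8073 = -8069)
h(Z) = -2/3 (h(Z) = (1/3)*(-2) = -2/3)
g = 173/3 (g = -5 + 2*(32 - 2/3) = -5 + 2*(94/3) = -5 + 188/3 = 173/3 ≈ 57.667)
(g - 13835)/(12850 + c) = (173/3 - 13835)/(12850 - 8069) = -41332/3/4781 = -41332/3*1/4781 = -41332/14343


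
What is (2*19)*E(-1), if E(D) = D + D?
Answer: -76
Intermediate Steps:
E(D) = 2*D
(2*19)*E(-1) = (2*19)*(2*(-1)) = 38*(-2) = -76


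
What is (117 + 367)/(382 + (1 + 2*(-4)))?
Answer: 484/375 ≈ 1.2907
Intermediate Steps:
(117 + 367)/(382 + (1 + 2*(-4))) = 484/(382 + (1 - 8)) = 484/(382 - 7) = 484/375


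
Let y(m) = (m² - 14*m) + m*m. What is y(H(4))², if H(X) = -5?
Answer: 14400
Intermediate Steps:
y(m) = -14*m + 2*m² (y(m) = (m² - 14*m) + m² = -14*m + 2*m²)
y(H(4))² = (2*(-5)*(-7 - 5))² = (2*(-5)*(-12))² = 120² = 14400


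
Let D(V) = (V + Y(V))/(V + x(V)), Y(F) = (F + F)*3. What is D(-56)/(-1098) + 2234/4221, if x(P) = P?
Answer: 541813/1029924 ≈ 0.52607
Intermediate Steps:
Y(F) = 6*F (Y(F) = (2*F)*3 = 6*F)
D(V) = 7/2 (D(V) = (V + 6*V)/(V + V) = (7*V)/((2*V)) = (7*V)*(1/(2*V)) = 7/2)
D(-56)/(-1098) + 2234/4221 = (7/2)/(-1098) + 2234/4221 = (7/2)*(-1/1098) + 2234*(1/4221) = -7/2196 + 2234/4221 = 541813/1029924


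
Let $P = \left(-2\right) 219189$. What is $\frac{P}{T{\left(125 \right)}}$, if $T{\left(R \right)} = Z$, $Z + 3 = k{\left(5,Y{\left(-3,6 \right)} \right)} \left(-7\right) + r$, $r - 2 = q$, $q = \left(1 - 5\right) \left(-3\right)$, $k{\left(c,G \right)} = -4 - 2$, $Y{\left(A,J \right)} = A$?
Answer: $- \frac{438378}{53} \approx -8271.3$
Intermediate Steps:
$P = -438378$
$k{\left(c,G \right)} = -6$ ($k{\left(c,G \right)} = -4 - 2 = -6$)
$q = 12$ ($q = \left(-4\right) \left(-3\right) = 12$)
$r = 14$ ($r = 2 + 12 = 14$)
$Z = 53$ ($Z = -3 + \left(\left(-6\right) \left(-7\right) + 14\right) = -3 + \left(42 + 14\right) = -3 + 56 = 53$)
$T{\left(R \right)} = 53$
$\frac{P}{T{\left(125 \right)}} = - \frac{438378}{53}$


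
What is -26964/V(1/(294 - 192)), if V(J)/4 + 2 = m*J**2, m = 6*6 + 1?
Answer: 70133364/20771 ≈ 3376.5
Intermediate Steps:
m = 37 (m = 36 + 1 = 37)
V(J) = -8 + 148*J**2 (V(J) = -8 + 4*(37*J**2) = -8 + 148*J**2)
-26964/V(1/(294 - 192)) = -26964/(-8 + 148*(1/(294 - 192))**2) = -26964/(-8 + 148*(1/102)**2) = -26964/(-8 + 148*(1/10404)) = -26964/(-8 + 37/2601) = -26964/(-20771/2601) = -26964*(-2601)/20771 = -1*(-70133364/20771) = 70133364/20771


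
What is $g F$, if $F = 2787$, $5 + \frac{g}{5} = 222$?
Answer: $3023895$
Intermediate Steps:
$g = 1085$ ($g = -25 + 5 \cdot 222 = -25 + 1110 = 1085$)
$g F = 1085 \cdot 2787 = 3023895$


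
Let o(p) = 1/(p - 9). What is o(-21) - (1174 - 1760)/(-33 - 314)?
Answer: -17927/10410 ≈ -1.7221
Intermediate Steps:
o(p) = 1/(-9 + p)
o(-21) - (1174 - 1760)/(-33 - 314) = 1/(-9 - 21) - (1174 - 1760)/(-33 - 314) = 1/(-30) - (-586)/(-347) = -1/30 - (-586)*(-1)/347 = -1/30 - 1*586/347 = -1/30 - 586/347 = -17927/10410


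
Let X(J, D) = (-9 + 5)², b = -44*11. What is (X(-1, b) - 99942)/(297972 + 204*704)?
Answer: -49963/220794 ≈ -0.22629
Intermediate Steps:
b = -484
X(J, D) = 16 (X(J, D) = (-4)² = 16)
(X(-1, b) - 99942)/(297972 + 204*704) = (16 - 99942)/(297972 + 204*704) = -99926/(297972 + 143616) = -99926/441588 = -99926*1/441588 = -49963/220794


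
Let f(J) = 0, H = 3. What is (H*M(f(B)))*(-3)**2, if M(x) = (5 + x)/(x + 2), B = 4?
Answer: 135/2 ≈ 67.500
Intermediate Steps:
M(x) = (5 + x)/(2 + x)
(H*M(f(B)))*(-3)**2 = (3*((5 + 0)/(2 + 0)))*(-3)**2 = (3*(5/2))*9 = (15/2)*9 = 135/2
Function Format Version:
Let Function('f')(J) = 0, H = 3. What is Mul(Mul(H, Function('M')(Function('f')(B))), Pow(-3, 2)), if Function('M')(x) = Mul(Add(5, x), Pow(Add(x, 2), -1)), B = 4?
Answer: Rational(135, 2) ≈ 67.500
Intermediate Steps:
Function('M')(x) = Mul(Pow(Add(2, x), -1), Add(5, x)) (Function('M')(x) = Mul(Add(5, x), Pow(Add(2, x), -1)) = Mul(Pow(Add(2, x), -1), Add(5, x)))
Mul(Mul(H, Function('M')(Function('f')(B))), Pow(-3, 2)) = Mul(Mul(3, Mul(Pow(Add(2, 0), -1), Add(5, 0))), Pow(-3, 2)) = Mul(Mul(3, Mul(Pow(2, -1), 5)), 9) = Mul(Mul(3, Mul(Rational(1, 2), 5)), 9) = Mul(Mul(3, Rational(5, 2)), 9) = Mul(Rational(15, 2), 9) = Rational(135, 2)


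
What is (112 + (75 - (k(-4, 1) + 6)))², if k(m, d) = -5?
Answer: 34596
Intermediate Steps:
(112 + (75 - (k(-4, 1) + 6)))² = (112 + (75 - (-5 + 6)))² = (112 + (75 - 1*1))² = (112 + (75 - 1))² = (112 + 74)² = 186² = 34596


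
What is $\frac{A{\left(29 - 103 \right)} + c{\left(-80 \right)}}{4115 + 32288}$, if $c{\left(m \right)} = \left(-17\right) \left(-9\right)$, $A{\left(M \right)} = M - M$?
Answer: $\frac{153}{36403} \approx 0.0042029$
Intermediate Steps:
$A{\left(M \right)} = 0$
$c{\left(m \right)} = 153$
$\frac{A{\left(29 - 103 \right)} + c{\left(-80 \right)}}{4115 + 32288} = \frac{0 + 153}{4115 + 32288} = \frac{153}{36403}$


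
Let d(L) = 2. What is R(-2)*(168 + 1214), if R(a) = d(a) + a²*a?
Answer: -8292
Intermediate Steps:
R(a) = 2 + a³ (R(a) = 2 + a²*a = 2 + a³)
R(-2)*(168 + 1214) = (2 + (-2)³)*(168 + 1214) = (2 - 8)*1382 = -6*1382 = -8292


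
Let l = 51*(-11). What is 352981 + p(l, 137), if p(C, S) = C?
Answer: 352420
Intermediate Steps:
l = -561
352981 + p(l, 137) = 352981 - 561 = 352420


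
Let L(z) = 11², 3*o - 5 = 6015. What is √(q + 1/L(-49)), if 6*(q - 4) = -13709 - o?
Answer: I*√11392114/66 ≈ 51.14*I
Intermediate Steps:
o = 6020/3 (o = 5/3 + (⅓)*6015 = 5/3 + 2005 = 6020/3 ≈ 2006.7)
L(z) = 121
q = -47075/18 (q = 4 + (-13709 - 1*6020/3)/6 = 4 + (-13709 - 6020/3)/6 = 4 + (⅙)*(-47147/3) = 4 - 47147/18 = -47075/18 ≈ -2615.3)
√(q + 1/L(-49)) = √(-47075/18 + 1/121) = √(-5696057/2178) = I*√11392114/66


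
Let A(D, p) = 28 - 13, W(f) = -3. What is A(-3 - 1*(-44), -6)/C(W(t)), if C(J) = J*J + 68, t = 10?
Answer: 15/77 ≈ 0.19481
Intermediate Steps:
C(J) = 68 + J² (C(J) = J² + 68 = 68 + J²)
A(D, p) = 15
A(-3 - 1*(-44), -6)/C(W(t)) = 15/(68 + (-3)²) = 15/(68 + 9) = 15/77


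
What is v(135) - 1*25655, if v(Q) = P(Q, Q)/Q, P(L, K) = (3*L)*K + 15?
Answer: -227249/9 ≈ -25250.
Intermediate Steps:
P(L, K) = 15 + 3*K*L (P(L, K) = 3*K*L + 15 = 15 + 3*K*L)
v(Q) = (15 + 3*Q²)/Q (v(Q) = (15 + 3*Q*Q)/Q = (15 + 3*Q²)/Q)
v(135) - 1*25655 = (3*135 + 15/135) - 1*25655 = (405 + 15*(1/135)) - 25655 = (405 + ⅑) - 25655 = 3646/9 - 25655 = -227249/9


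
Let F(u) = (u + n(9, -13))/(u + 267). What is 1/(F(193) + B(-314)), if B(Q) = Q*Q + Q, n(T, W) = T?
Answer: 230/22604961 ≈ 1.0175e-5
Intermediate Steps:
B(Q) = Q + Q² (B(Q) = Q² + Q = Q + Q²)
F(u) = (9 + u)/(267 + u) (F(u) = (u + 9)/(u + 267) = (9 + u)/(267 + u))
1/(F(193) + B(-314)) = 1/((9 + 193)/(267 + 193) - 314*(1 - 314)) = 1/(202/460 - 314*(-313)) = 1/((1/460)*202 + 98282) = 1/(101/230 + 98282) = 1/(22604961/230) = 230/22604961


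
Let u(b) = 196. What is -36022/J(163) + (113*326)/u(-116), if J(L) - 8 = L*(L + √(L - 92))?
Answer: 920103811147/4931153710 + 419399*√71/50317895 ≈ 186.66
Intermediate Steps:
J(L) = 8 + L*(L + √(-92 + L)) (J(L) = 8 + L*(L + √(L - 92)) = 8 + L*(L + √(-92 + L)))
-36022/J(163) + (113*326)/u(-116) = -36022/(8 + 163² + 163*√(-92 + 163)) + (113*326)/196 = -36022/(8 + 26569 + 163*√71) + 36838*(1/196) = -36022/(26577 + 163*√71) + 18419/98 = 18419/98 - 36022/(26577 + 163*√71)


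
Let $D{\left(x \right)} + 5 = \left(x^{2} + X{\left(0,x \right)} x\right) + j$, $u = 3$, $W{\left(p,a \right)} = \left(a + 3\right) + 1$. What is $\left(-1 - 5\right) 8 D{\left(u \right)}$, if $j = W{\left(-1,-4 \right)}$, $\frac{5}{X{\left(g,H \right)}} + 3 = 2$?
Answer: $528$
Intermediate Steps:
$X{\left(g,H \right)} = -5$ ($X{\left(g,H \right)} = \frac{5}{-3 + 2} = \frac{5}{-1} = 5 \left(-1\right) = -5$)
$W{\left(p,a \right)} = 4 + a$ ($W{\left(p,a \right)} = \left(3 + a\right) + 1 = 4 + a$)
$j = 0$ ($j = 4 - 4 = 0$)
$D{\left(x \right)} = -5 + x^{2} - 5 x$ ($D{\left(x \right)} = -5 + \left(\left(x^{2} - 5 x\right) + 0\right) = -5 + \left(x^{2} - 5 x\right) = -5 + x^{2} - 5 x$)
$\left(-1 - 5\right) 8 D{\left(u \right)} = \left(-1 - 5\right) 8 \left(-5 + 3^{2} - 15\right) = \left(-6\right) 8 \left(-5 + 9 - 15\right) = \left(-48\right) \left(-11\right) = 528$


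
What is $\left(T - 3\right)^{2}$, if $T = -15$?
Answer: $324$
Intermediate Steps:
$\left(T - 3\right)^{2} = \left(-15 - 3\right)^{2} = \left(-18\right)^{2} = 324$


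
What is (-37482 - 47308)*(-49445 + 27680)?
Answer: 1845454350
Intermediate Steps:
(-37482 - 47308)*(-49445 + 27680) = -84790*(-21765) = 1845454350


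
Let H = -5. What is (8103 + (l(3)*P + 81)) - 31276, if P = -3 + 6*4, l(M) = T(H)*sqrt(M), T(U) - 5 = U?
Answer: -23092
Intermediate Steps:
T(U) = 5 + U
l(M) = 0 (l(M) = (5 - 5)*sqrt(M) = 0*sqrt(M) = 0)
P = 21 (P = -3 + 24 = 21)
(8103 + (l(3)*P + 81)) - 31276 = (8103 + (0*21 + 81)) - 31276 = (8103 + (0 + 81)) - 31276 = (8103 + 81) - 31276 = 8184 - 31276 = -23092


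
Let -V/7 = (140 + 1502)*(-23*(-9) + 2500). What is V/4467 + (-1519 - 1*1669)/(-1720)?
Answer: -13375570741/1920810 ≈ -6963.5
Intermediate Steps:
V = -31114258 (V = -7*(140 + 1502)*(-23*(-9) + 2500) = -11494*(207 + 2500) = -11494*2707 = -7*4444894 = -31114258)
V/4467 + (-1519 - 1*1669)/(-1720) = -31114258/4467 + (-1519 - 1*1669)/(-1720) = -31114258*1/4467 + (-1519 - 1669)*(-1/1720) = -31114258/4467 - 3188*(-1/1720) = -31114258/4467 + 797/430 = -13375570741/1920810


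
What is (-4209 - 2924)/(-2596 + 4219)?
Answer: -7133/1623 ≈ -4.3950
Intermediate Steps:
(-4209 - 2924)/(-2596 + 4219) = -7133/1623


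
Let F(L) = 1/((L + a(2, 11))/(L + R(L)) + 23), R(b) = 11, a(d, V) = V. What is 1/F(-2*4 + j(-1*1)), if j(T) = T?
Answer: 24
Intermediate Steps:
F(L) = 1/24 (F(L) = 1/((L + 11)/(L + 11) + 23) = 1/((11 + L)/(11 + L) + 23) = 1/(1 + 23) = 1/24)
1/F(-2*4 + j(-1*1)) = 1/(1/24) = 24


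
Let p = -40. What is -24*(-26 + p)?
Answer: 1584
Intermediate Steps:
-24*(-26 + p) = -24*(-26 - 40) = -24*(-66) = 1584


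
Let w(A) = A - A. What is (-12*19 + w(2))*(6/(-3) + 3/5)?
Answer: 1596/5 ≈ 319.20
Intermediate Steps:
w(A) = 0
(-12*19 + w(2))*(6/(-3) + 3/5) = (-12*19 + 0)*(6/(-3) + 3/5) = (-228 + 0)*(6*(-1/3) + 3*(1/5)) = -228*(-2 + 3/5) = -228*(-7/5) = 1596/5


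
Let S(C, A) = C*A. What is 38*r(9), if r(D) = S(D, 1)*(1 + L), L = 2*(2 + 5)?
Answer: 5130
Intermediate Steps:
L = 14 (L = 2*7 = 14)
S(C, A) = A*C
r(D) = 15*D (r(D) = (1*D)*(1 + 14) = D*15 = 15*D)
38*r(9) = 38*(15*9) = 38*135 = 5130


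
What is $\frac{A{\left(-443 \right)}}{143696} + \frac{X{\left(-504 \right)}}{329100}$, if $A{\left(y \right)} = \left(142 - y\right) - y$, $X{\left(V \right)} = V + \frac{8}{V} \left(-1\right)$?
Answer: $\frac{10683253}{1900058850} \approx 0.0056226$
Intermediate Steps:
$X{\left(V \right)} = V - \frac{8}{V}$
$A{\left(y \right)} = 142 - 2 y$
$\frac{A{\left(-443 \right)}}{143696} + \frac{X{\left(-504 \right)}}{329100} = \frac{142 - -886}{143696} + \frac{-504 - \frac{8}{-504}}{329100} = \left(142 + 886\right) \frac{1}{143696} + \left(-504 - - \frac{1}{63}\right) \frac{1}{329100} = 1028 \cdot \frac{1}{143696} + \left(-504 + \frac{1}{63}\right) \frac{1}{329100} = \frac{257}{35924} - \frac{31751}{20733300} = \frac{10683253}{1900058850}$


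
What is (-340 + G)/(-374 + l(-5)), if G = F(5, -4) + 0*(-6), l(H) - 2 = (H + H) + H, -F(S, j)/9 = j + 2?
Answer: 322/387 ≈ 0.83204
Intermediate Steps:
F(S, j) = -18 - 9*j (F(S, j) = -9*(j + 2) = -9*(2 + j) = -18 - 9*j)
l(H) = 2 + 3*H (l(H) = 2 + ((H + H) + H) = 2 + (2*H + H) = 2 + 3*H)
G = 18 (G = (-18 - 9*(-4)) + 0*(-6) = (-18 + 36) + 0 = 18 + 0 = 18)
(-340 + G)/(-374 + l(-5)) = (-340 + 18)/(-374 + (2 + 3*(-5))) = -322/(-374 + (2 - 15)) = -322/(-374 - 13) = -322/(-387) = -322*(-1/387) = 322/387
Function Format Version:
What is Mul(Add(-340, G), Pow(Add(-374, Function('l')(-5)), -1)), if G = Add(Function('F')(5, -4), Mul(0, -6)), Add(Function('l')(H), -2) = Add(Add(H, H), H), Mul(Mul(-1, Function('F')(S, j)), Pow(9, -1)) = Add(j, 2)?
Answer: Rational(322, 387) ≈ 0.83204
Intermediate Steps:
Function('F')(S, j) = Add(-18, Mul(-9, j)) (Function('F')(S, j) = Mul(-9, Add(j, 2)) = Mul(-9, Add(2, j)) = Add(-18, Mul(-9, j)))
Function('l')(H) = Add(2, Mul(3, H)) (Function('l')(H) = Add(2, Add(Add(H, H), H)) = Add(2, Add(Mul(2, H), H)) = Add(2, Mul(3, H)))
G = 18 (G = Add(Add(-18, Mul(-9, -4)), Mul(0, -6)) = Add(Add(-18, 36), 0) = Add(18, 0) = 18)
Mul(Add(-340, G), Pow(Add(-374, Function('l')(-5)), -1)) = Mul(Add(-340, 18), Pow(Add(-374, Add(2, Mul(3, -5))), -1)) = Mul(-322, Pow(Add(-374, Add(2, -15)), -1)) = Mul(-322, Pow(Add(-374, -13), -1)) = Mul(-322, Pow(-387, -1)) = Mul(-322, Rational(-1, 387)) = Rational(322, 387)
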